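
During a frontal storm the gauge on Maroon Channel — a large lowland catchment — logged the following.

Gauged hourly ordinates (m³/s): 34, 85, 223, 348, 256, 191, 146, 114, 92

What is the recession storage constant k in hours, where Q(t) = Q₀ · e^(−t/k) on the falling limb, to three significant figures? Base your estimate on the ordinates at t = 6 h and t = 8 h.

k ≈ 4.33 h

On the falling limb, Q drops from 146 to 92 m³/s between t = 6 h and t = 8 h (Δt = 2 h).
k = −Δt / ln(Q₂/Q₁) = −2 / ln(92/146) = 4.33 h.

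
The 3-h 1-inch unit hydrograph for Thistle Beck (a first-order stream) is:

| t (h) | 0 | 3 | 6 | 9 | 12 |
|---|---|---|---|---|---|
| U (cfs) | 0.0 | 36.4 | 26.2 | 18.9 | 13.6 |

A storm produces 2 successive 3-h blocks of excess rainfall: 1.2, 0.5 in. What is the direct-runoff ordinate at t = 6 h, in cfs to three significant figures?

Q ≈ 49.6 cfs

By discrete convolution, Q_j = Σ (P_i / 1 in) · U_{j−i}.
At t = 6 h (j=2): Q = (1.2/1)·26.2 + (0.5/1)·36.4 = 49.6 cfs.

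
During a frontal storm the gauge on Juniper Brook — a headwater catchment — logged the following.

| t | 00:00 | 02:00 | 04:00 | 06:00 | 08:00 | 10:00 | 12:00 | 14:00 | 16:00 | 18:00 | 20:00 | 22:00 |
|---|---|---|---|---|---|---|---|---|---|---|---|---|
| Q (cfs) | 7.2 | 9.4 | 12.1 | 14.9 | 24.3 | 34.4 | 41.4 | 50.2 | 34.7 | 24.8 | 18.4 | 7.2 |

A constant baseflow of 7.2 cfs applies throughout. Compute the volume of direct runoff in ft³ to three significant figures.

V ≈ 1.39 × 10^6 ft³

Direct-runoff ordinates (Q − Q_b): 0.0, 2.2, 4.9, 7.7, 17.1, 27.2, 34.2, 43.0, 27.5, 17.6, 11.2, 0.0 cfs.
ΣQ_DR = 192.6 cfs.
With Δt = 2 h = 7200 s, V = ΣQ_DR · Δt = 192.6 × 7200 = 1.39 × 10^6 ft³.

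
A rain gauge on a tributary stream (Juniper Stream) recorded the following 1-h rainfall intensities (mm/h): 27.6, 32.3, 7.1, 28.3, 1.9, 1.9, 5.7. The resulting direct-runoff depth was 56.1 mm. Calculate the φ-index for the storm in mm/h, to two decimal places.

Only the 3 blocks with intensity above φ contribute runoff: 27.6, 32.3, 28.3 mm/h.
Σ(I−φ)·Δt = d  ⇒  (27.6+32.3+28.3 − 3φ)·1 = 56.1
φ = (88.20 − 56.1/1) / 3 = 10.70 mm/h.

φ ≈ 10.70 mm/h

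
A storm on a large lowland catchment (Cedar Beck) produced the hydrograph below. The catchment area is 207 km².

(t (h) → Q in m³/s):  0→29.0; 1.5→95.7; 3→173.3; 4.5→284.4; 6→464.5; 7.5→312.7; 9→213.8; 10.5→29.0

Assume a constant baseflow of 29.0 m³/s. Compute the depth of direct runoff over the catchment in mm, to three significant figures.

d ≈ 35.7 mm

Direct runoff: 0.0, 66.7, 144.3, 255.4, 435.5, 283.7, 184.8, 0.0 m³/s; ΣQ_DR = 1370 m³/s.
V = ΣQ_DR · Δt = 1370 × 5400 s = 7.400 × 10^6 m³.
Over A = 207 km², depth = V / A = 35.7 mm.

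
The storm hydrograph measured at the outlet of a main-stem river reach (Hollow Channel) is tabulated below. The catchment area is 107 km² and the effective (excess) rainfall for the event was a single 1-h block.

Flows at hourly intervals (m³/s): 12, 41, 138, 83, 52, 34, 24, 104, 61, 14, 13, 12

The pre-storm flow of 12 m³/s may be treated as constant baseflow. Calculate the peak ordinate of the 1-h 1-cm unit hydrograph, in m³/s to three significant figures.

Direct runoff: 0.0, 29.0, 126.0, 71.0, 40.0, 22.0, 12.0, 92.0, 49.0, 2.0, 1.0, 0.0 m³/s; ΣQ_DR = 444.0 m³/s, peak = 126.0 m³/s.
Runoff depth d = ΣQ_DR·Δt / A = 444.0 × 3600 / (107 km²) = 14.94 mm.
The 1-cm UH is the DRH scaled by (10 mm)/d, so U_p = 126.0 × 10/14.94 = 84.3 m³/s.

U_p ≈ 84.3 m³/s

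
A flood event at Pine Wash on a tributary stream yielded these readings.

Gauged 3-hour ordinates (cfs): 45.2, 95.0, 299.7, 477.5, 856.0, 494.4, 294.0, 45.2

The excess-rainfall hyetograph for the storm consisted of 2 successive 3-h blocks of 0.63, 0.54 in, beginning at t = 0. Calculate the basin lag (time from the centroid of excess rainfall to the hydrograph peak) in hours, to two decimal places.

Centroid of excess rainfall: t_c = Σ P_i·t̄_i / ΣP_i = 2.8846 h (block centres at 1.5, 4.5 h).
Hydrograph peak occurs at t = 12 h, so basin lag t_L = 12 − 2.8846 = 9.12 h.

t_L ≈ 9.12 h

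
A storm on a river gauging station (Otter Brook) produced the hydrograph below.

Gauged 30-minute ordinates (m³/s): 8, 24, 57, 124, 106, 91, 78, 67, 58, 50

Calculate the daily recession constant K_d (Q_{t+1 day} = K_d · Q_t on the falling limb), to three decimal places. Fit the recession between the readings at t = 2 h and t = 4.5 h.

K_d ≈ 0.001

Between t = 2 h and t = 4.5 h the flow falls from 106 to 50 m³/s over 5×0.5 h = 2.5 h.
Per-interval ratio K = (50/106)^(1/5) = 0.8605; K_d = K^(24/0.5) = 0.001.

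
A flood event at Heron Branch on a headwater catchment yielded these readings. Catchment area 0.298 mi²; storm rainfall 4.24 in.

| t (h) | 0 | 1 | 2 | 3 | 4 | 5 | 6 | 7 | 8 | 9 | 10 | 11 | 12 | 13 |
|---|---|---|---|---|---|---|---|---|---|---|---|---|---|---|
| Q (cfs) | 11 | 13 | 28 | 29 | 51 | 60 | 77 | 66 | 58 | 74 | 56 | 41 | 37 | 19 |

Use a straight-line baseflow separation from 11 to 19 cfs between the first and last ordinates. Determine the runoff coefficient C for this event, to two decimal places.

C ≈ 0.50

ΣQ_DR = 410.0 cfs; V = ΣQ_DR·Δt = 1.476 × 10^6 ft³.
Runoff depth d = V / A = 2.132 in.
C = d / P = 2.132 / 4.24 = 0.50.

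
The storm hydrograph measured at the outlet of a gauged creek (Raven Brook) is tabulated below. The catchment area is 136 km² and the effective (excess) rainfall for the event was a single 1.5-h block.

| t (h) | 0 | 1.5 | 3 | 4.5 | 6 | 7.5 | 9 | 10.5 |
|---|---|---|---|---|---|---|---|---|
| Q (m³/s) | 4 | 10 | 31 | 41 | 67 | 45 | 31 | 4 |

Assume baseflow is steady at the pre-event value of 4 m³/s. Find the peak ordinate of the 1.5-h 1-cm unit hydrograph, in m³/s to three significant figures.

U_p ≈ 78.9 m³/s

Direct runoff: 0.0, 6.0, 27.0, 37.0, 63.0, 41.0, 27.0, 0.0 m³/s; ΣQ_DR = 201.0 m³/s, peak = 63.0 m³/s.
Runoff depth d = ΣQ_DR·Δt / A = 201.0 × 5400 / (136 km²) = 7.981 mm.
The 1-cm UH is the DRH scaled by (10 mm)/d, so U_p = 63.0 × 10/7.981 = 78.9 m³/s.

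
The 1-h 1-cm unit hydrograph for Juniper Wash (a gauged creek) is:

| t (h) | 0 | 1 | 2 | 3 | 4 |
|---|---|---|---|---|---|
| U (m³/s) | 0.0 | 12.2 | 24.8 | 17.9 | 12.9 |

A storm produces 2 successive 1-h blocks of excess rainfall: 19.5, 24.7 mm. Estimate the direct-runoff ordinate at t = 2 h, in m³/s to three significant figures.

By discrete convolution, Q_j = Σ (P_i / 10 mm) · U_{j−i}.
At t = 2 h (j=2): Q = (19.5/10)·24.8 + (24.7/10)·12.2 = 78.5 m³/s.

Q ≈ 78.5 m³/s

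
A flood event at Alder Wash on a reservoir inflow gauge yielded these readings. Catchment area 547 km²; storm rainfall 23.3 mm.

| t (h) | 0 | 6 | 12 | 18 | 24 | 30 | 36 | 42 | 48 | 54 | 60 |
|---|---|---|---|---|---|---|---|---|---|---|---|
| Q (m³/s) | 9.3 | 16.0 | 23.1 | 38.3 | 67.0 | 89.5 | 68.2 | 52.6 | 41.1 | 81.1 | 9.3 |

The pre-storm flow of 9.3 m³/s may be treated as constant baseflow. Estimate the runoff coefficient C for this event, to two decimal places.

ΣQ_DR = 393.2 m³/s; V = ΣQ_DR·Δt = 8.493 × 10^6 m³.
Runoff depth d = V / A = 15.53 mm.
C = d / P = 15.53 / 23.3 = 0.67.

C ≈ 0.67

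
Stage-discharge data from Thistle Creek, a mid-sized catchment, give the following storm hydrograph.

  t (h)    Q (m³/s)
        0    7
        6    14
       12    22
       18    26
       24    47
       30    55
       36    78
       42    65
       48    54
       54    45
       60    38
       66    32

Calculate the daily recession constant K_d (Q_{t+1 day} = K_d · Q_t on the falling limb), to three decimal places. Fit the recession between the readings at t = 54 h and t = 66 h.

K_d ≈ 0.506

Between t = 54 h and t = 66 h the flow falls from 45 to 32 m³/s over 2×6 h = 12 h.
Per-interval ratio K = (32/45)^(1/2) = 0.8433; K_d = K^(24/6) = 0.506.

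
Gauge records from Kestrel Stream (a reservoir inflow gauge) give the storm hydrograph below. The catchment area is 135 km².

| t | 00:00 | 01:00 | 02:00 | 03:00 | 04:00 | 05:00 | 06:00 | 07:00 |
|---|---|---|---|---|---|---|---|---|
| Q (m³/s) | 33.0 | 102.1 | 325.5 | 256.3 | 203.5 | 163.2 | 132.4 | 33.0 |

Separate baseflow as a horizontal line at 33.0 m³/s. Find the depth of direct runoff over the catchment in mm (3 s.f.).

d ≈ 26.3 mm

Direct runoff: 0.0, 69.1, 292.5, 223.3, 170.5, 130.2, 99.4, 0.0 m³/s; ΣQ_DR = 985.0 m³/s.
V = ΣQ_DR · Δt = 985.0 × 3600 s = 3.546 × 10^6 m³.
Over A = 135 km², depth = V / A = 26.3 mm.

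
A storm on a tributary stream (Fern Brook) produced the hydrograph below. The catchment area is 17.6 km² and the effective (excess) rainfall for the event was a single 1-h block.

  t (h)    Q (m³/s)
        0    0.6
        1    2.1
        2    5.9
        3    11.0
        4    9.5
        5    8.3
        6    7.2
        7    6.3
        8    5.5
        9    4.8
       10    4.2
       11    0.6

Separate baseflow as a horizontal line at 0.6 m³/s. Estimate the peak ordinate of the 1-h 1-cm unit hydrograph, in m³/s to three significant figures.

Direct runoff: 0.0, 1.5, 5.3, 10.4, 8.9, 7.7, 6.6, 5.7, 4.9, 4.2, 3.6, 0.0 m³/s; ΣQ_DR = 58.80 m³/s, peak = 10.4 m³/s.
Runoff depth d = ΣQ_DR·Δt / A = 58.80 × 3600 / (17.6 km²) = 12.03 mm.
The 1-cm UH is the DRH scaled by (10 mm)/d, so U_p = 10.4 × 10/12.03 = 8.65 m³/s.

U_p ≈ 8.65 m³/s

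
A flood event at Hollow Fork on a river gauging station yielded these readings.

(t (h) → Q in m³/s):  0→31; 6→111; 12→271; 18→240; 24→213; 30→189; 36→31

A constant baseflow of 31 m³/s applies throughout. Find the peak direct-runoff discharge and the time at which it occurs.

Q_p = 240.0 m³/s at t = 12 h

Subtracting baseflow gives direct-runoff ordinates: 0.0, 80.0, 240.0, 209.0, 182.0, 158.0, 0.0 m³/s.
The maximum is 240.0 m³/s, occurring at the reading for t = 12 h.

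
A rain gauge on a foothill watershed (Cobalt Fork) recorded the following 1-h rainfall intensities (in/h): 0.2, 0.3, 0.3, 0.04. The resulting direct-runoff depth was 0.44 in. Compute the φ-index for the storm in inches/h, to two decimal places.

Only the 3 blocks with intensity above φ contribute runoff: 0.2, 0.3, 0.3 in/h.
Σ(I−φ)·Δt = d  ⇒  (0.2+0.3+0.3 − 3φ)·1 = 0.44
φ = (0.8000 − 0.44/1) / 3 = 0.12 in/h.

φ ≈ 0.12 in/h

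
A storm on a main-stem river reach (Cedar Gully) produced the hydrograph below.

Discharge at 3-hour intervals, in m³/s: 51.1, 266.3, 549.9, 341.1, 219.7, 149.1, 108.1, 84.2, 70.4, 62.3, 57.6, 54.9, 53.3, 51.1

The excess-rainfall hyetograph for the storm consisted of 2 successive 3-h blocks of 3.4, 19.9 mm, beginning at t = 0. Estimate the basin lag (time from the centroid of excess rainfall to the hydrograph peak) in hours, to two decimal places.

Centroid of excess rainfall: t_c = Σ P_i·t̄_i / ΣP_i = 4.0622 h (block centres at 1.5, 4.5 h).
Hydrograph peak occurs at t = 6 h, so basin lag t_L = 6 − 4.0622 = 1.94 h.

t_L ≈ 1.94 h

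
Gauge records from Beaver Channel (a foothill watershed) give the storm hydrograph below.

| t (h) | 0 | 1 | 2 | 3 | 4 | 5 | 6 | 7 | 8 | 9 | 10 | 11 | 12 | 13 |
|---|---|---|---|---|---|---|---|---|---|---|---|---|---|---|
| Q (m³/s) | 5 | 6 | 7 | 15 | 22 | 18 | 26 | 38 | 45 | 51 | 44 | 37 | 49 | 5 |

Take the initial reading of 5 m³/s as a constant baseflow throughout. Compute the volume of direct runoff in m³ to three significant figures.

Direct-runoff ordinates (Q − Q_b): 0.0, 1.0, 2.0, 10.0, 17.0, 13.0, 21.0, 33.0, 40.0, 46.0, 39.0, 32.0, 44.0, 0.0 m³/s.
ΣQ_DR = 298.0 m³/s.
With Δt = 1 h = 3600 s, V = ΣQ_DR · Δt = 298.0 × 3600 = 1.07 × 10^6 m³.

V ≈ 1.07 × 10^6 m³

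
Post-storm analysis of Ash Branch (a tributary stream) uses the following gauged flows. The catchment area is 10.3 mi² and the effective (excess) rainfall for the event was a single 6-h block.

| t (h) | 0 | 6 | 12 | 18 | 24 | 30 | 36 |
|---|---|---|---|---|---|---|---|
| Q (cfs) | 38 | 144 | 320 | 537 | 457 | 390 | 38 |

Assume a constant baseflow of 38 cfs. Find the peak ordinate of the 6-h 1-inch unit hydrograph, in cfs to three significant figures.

U_p ≈ 333 cfs

Direct runoff: 0.0, 106.0, 282.0, 499.0, 419.0, 352.0, 0.0 cfs; ΣQ_DR = 1658 cfs, peak = 499.0 cfs.
Runoff depth d = ΣQ_DR·Δt / A = 1658 × 21600 / (10.3 mi²) = 1.497 in.
The 1-inch UH is the DRH scaled by (1 in)/d, so U_p = 499.0 × 1/1.497 = 333 cfs.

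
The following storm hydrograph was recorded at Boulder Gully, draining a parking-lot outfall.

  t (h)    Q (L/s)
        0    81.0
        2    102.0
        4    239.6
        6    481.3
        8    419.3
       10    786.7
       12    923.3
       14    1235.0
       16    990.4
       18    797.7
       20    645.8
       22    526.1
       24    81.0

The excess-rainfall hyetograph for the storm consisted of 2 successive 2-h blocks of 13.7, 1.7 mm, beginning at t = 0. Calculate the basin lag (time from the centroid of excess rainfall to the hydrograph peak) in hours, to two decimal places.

t_L ≈ 12.78 h

Centroid of excess rainfall: t_c = Σ P_i·t̄_i / ΣP_i = 1.2208 h (block centres at 1, 3 h).
Hydrograph peak occurs at t = 14 h, so basin lag t_L = 14 − 1.2208 = 12.78 h.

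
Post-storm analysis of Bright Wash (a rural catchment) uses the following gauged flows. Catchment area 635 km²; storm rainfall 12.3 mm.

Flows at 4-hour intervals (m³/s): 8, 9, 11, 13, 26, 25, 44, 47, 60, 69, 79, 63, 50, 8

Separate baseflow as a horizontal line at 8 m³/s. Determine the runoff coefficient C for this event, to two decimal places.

ΣQ_DR = 400.0 m³/s; V = ΣQ_DR·Δt = 5.760 × 10^6 m³.
Runoff depth d = V / A = 9.071 mm.
C = d / P = 9.071 / 12.3 = 0.74.

C ≈ 0.74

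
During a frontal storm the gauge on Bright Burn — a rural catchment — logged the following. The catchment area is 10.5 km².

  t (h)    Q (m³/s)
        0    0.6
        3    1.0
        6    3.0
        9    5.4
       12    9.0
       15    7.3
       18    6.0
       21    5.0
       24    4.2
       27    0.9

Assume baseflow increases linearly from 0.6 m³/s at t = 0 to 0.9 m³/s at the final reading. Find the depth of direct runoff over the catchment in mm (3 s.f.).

d ≈ 35.9 mm

Direct runoff: 0.00, 0.37, 2.33, 4.70, 8.27, 6.53, 5.20, 4.17, 3.33, 0.00 m³/s; ΣQ_DR = 34.90 m³/s.
V = ΣQ_DR · Δt = 34.90 × 10800 s = 3.769 × 10^5 m³.
Over A = 10.5 km², depth = V / A = 35.9 mm.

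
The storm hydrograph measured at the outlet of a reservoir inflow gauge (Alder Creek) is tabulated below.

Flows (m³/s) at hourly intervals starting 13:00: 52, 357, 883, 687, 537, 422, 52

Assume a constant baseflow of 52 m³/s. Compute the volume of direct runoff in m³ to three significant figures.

Direct-runoff ordinates (Q − Q_b): 0.0, 305.0, 831.0, 635.0, 485.0, 370.0, 0.0 m³/s.
ΣQ_DR = 2626 m³/s.
With Δt = 1 h = 3600 s, V = ΣQ_DR · Δt = 2626 × 3600 = 9.45 × 10^6 m³.

V ≈ 9.45 × 10^6 m³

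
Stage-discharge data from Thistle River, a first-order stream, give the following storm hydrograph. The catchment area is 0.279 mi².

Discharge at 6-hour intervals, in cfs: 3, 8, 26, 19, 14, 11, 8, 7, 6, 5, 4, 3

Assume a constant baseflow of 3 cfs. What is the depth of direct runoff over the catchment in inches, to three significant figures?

d ≈ 2.60 in

Direct runoff: 0.0, 5.0, 23.0, 16.0, 11.0, 8.0, 5.0, 4.0, 3.0, 2.0, 1.0, 0.0 cfs; ΣQ_DR = 78.00 cfs.
V = ΣQ_DR · Δt = 78.00 × 21600 s = 1.685 × 10^6 ft³.
Over A = 0.279 mi², depth = V / A = 2.60 in.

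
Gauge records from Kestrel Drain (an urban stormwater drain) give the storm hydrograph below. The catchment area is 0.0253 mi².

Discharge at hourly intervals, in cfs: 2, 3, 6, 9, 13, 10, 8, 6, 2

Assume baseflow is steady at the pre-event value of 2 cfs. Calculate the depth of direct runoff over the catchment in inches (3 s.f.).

Direct runoff: 0.0, 1.0, 4.0, 7.0, 11.0, 8.0, 6.0, 4.0, 0.0 cfs; ΣQ_DR = 41.00 cfs.
V = ΣQ_DR · Δt = 41.00 × 3600 s = 1.476 × 10^5 ft³.
Over A = 0.0253 mi², depth = V / A = 2.51 in.

d ≈ 2.51 in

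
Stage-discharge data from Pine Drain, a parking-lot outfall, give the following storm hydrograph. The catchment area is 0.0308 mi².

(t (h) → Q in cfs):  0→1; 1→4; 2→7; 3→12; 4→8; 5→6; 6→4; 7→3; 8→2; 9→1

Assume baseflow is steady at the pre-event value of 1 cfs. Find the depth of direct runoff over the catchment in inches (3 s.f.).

d ≈ 1.91 in

Direct runoff: 0.0, 3.0, 6.0, 11.0, 7.0, 5.0, 3.0, 2.0, 1.0, 0.0 cfs; ΣQ_DR = 38.00 cfs.
V = ΣQ_DR · Δt = 38.00 × 3600 s = 1.368 × 10^5 ft³.
Over A = 0.0308 mi², depth = V / A = 1.91 in.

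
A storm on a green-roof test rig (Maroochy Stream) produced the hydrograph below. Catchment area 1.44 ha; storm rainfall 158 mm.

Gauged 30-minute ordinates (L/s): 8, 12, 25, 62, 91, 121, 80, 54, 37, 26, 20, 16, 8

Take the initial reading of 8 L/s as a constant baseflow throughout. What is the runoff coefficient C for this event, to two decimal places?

C ≈ 0.36

ΣQ_DR = 456.0 L/s; V = ΣQ_DR·Δt = 8.208 × 10^5 L.
Runoff depth d = V / A = 57.00 mm.
C = d / P = 57.00 / 158 = 0.36.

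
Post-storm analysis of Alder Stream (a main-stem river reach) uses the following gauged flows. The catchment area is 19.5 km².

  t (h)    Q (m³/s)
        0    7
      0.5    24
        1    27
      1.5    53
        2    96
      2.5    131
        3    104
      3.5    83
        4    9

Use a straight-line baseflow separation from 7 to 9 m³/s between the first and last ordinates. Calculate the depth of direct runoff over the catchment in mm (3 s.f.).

Direct runoff: 0.00, 16.75, 19.50, 45.25, 88.00, 122.75, 95.50, 74.25, 0.00 m³/s; ΣQ_DR = 462.0 m³/s.
V = ΣQ_DR · Δt = 462.0 × 1800 s = 8.316 × 10^5 m³.
Over A = 19.5 km², depth = V / A = 42.6 mm.

d ≈ 42.6 mm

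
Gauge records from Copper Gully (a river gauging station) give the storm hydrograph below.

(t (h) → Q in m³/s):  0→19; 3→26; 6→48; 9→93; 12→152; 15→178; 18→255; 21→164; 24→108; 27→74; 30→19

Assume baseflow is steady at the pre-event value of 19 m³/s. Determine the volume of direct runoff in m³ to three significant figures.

V ≈ 1.00 × 10^7 m³

Direct-runoff ordinates (Q − Q_b): 0.0, 7.0, 29.0, 74.0, 133.0, 159.0, 236.0, 145.0, 89.0, 55.0, 0.0 m³/s.
ΣQ_DR = 927.0 m³/s.
With Δt = 3 h = 10800 s, V = ΣQ_DR · Δt = 927.0 × 10800 = 1.00 × 10^7 m³.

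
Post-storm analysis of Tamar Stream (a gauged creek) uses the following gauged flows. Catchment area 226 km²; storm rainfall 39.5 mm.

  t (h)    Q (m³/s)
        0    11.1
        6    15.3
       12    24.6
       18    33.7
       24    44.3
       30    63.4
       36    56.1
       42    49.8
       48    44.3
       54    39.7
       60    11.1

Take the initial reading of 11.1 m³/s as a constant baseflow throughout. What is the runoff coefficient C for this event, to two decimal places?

C ≈ 0.66

ΣQ_DR = 271.3 m³/s; V = ΣQ_DR·Δt = 5.860 × 10^6 m³.
Runoff depth d = V / A = 25.93 mm.
C = d / P = 25.93 / 39.5 = 0.66.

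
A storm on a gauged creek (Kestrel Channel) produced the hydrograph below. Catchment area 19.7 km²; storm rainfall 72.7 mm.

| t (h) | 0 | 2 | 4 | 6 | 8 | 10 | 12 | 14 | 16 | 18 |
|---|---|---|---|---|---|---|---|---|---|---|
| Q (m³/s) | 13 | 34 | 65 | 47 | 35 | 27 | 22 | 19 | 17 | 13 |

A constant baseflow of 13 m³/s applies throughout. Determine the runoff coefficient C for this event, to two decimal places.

ΣQ_DR = 162.0 m³/s; V = ΣQ_DR·Δt = 1.166 × 10^6 m³.
Runoff depth d = V / A = 59.21 mm.
C = d / P = 59.21 / 72.7 = 0.81.

C ≈ 0.81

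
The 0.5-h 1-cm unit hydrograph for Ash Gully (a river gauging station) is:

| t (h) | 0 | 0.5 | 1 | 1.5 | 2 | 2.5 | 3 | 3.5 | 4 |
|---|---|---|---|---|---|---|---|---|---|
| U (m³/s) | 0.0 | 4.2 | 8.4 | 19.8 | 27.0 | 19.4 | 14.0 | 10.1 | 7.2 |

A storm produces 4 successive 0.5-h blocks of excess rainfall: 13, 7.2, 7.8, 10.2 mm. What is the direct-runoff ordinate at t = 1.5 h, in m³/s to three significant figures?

By discrete convolution, Q_j = Σ (P_i / 10 mm) · U_{j−i}.
At t = 1.5 h (j=3): Q = (13/10)·19.8 + (7.2/10)·8.4 + (7.8/10)·4.2 + (10.2/10)·0.0 = 35.1 m³/s.

Q ≈ 35.1 m³/s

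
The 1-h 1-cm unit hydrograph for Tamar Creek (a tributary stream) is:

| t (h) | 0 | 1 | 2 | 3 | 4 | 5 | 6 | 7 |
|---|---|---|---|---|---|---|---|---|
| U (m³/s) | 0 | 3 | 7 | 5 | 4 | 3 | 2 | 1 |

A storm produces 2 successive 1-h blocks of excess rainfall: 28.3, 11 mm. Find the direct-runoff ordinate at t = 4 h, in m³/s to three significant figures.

Q ≈ 16.8 m³/s

By discrete convolution, Q_j = Σ (P_i / 10 mm) · U_{j−i}.
At t = 4 h (j=4): Q = (28.3/10)·4 + (11/10)·5 = 16.8 m³/s.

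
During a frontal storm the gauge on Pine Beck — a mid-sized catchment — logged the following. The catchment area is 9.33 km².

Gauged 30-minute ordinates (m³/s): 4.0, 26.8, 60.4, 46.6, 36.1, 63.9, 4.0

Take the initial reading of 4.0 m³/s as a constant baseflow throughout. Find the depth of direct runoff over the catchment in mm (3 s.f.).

d ≈ 41.2 mm

Direct runoff: 0.0, 22.8, 56.4, 42.6, 32.1, 59.9, 0.0 m³/s; ΣQ_DR = 213.8 m³/s.
V = ΣQ_DR · Δt = 213.8 × 1800 s = 3.848 × 10^5 m³.
Over A = 9.33 km², depth = V / A = 41.2 mm.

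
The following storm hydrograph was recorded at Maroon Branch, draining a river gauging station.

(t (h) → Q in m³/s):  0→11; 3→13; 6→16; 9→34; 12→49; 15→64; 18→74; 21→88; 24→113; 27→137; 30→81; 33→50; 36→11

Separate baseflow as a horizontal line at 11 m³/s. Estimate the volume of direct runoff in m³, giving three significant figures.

V ≈ 6.46 × 10^6 m³

Direct-runoff ordinates (Q − Q_b): 0.0, 2.0, 5.0, 23.0, 38.0, 53.0, 63.0, 77.0, 102.0, 126.0, 70.0, 39.0, 0.0 m³/s.
ΣQ_DR = 598.0 m³/s.
With Δt = 3 h = 10800 s, V = ΣQ_DR · Δt = 598.0 × 10800 = 6.46 × 10^6 m³.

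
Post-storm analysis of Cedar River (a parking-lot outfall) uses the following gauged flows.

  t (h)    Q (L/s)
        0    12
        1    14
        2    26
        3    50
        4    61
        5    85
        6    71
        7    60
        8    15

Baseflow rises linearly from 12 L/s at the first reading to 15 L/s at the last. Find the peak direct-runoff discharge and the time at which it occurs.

Subtracting baseflow gives direct-runoff ordinates: 0.00, 1.62, 13.25, 36.88, 47.50, 71.12, 56.75, 45.38, 0.00 L/s.
The maximum is 71.12 L/s, occurring at the reading for t = 5 h.

Q_p = 71.12 L/s at t = 5 h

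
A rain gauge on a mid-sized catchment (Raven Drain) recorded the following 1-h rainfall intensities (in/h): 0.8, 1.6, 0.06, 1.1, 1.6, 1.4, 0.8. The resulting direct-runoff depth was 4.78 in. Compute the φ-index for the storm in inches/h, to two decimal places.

Only the 6 blocks with intensity above φ contribute runoff: 0.8, 1.6, 1.1, 1.6, 1.4, 0.8 in/h.
Σ(I−φ)·Δt = d  ⇒  (0.8+1.6+1.1+1.6+1.4+0.8 − 6φ)·1 = 4.78
φ = (7.300 − 4.78/1) / 6 = 0.42 in/h.

φ ≈ 0.42 in/h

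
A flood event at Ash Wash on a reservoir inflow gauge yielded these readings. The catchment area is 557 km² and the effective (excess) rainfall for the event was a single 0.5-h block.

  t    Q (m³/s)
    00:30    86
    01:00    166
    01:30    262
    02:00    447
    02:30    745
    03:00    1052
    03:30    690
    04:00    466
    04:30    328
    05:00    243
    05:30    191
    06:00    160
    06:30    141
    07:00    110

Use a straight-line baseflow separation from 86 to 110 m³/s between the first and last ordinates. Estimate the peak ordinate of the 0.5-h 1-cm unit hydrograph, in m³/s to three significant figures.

U_p ≈ 797 m³/s

Direct runoff: 0.00, 78.15, 172.31, 355.46, 651.62, 956.77, 592.92, 367.08, 227.23, 140.38, 86.54, 53.69, 32.85, 0.00 m³/s; ΣQ_DR = 3715 m³/s, peak = 956.77 m³/s.
Runoff depth d = ΣQ_DR·Δt / A = 3715 × 1800 / (557 km²) = 12.01 mm.
The 1-cm UH is the DRH scaled by (10 mm)/d, so U_p = 956.77 × 10/12.01 = 797 m³/s.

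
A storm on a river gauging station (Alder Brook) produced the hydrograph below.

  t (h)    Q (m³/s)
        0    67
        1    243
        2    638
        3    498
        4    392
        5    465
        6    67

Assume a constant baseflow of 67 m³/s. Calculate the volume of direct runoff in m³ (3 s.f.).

V ≈ 6.84 × 10^6 m³

Direct-runoff ordinates (Q − Q_b): 0.0, 176.0, 571.0, 431.0, 325.0, 398.0, 0.0 m³/s.
ΣQ_DR = 1901 m³/s.
With Δt = 1 h = 3600 s, V = ΣQ_DR · Δt = 1901 × 3600 = 6.84 × 10^6 m³.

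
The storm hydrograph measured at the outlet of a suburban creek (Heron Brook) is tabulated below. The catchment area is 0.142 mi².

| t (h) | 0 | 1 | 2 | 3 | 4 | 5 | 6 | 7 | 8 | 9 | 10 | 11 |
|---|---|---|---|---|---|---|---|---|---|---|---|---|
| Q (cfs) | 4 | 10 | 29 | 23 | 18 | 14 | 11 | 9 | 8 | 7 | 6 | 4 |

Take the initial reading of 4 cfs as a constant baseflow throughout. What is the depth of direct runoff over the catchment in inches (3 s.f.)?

Direct runoff: 0.0, 6.0, 25.0, 19.0, 14.0, 10.0, 7.0, 5.0, 4.0, 3.0, 2.0, 0.0 cfs; ΣQ_DR = 95.00 cfs.
V = ΣQ_DR · Δt = 95.00 × 3600 s = 3.420 × 10^5 ft³.
Over A = 0.142 mi², depth = V / A = 1.04 in.

d ≈ 1.04 in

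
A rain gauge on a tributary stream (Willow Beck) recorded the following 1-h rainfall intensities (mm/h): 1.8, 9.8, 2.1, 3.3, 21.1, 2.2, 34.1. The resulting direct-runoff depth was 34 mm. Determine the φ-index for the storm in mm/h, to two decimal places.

φ ≈ 10.60 mm/h

Only the 2 blocks with intensity above φ contribute runoff: 21.1, 34.1 mm/h.
Σ(I−φ)·Δt = d  ⇒  (21.1+34.1 − 2φ)·1 = 34
φ = (55.20 − 34/1) / 2 = 10.60 mm/h.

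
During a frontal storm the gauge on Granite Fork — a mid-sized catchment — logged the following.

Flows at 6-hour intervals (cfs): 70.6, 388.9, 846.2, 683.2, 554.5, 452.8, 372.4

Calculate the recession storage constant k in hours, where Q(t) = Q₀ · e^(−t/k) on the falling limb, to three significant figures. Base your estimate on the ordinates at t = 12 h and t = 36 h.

k ≈ 29.2 h

On the falling limb, Q drops from 846.2 to 372.4 cfs between t = 12 h and t = 36 h (Δt = 24 h).
k = −Δt / ln(Q₂/Q₁) = −24 / ln(372.4/846.2) = 29.2 h.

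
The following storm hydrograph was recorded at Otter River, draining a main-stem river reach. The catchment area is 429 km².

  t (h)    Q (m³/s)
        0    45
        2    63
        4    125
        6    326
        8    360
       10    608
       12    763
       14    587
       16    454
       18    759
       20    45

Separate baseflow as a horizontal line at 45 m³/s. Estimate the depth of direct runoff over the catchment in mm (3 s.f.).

Direct runoff: 0.0, 18.0, 80.0, 281.0, 315.0, 563.0, 718.0, 542.0, 409.0, 714.0, 0.0 m³/s; ΣQ_DR = 3640 m³/s.
V = ΣQ_DR · Δt = 3640 × 7200 s = 2.621 × 10^7 m³.
Over A = 429 km², depth = V / A = 61.1 mm.

d ≈ 61.1 mm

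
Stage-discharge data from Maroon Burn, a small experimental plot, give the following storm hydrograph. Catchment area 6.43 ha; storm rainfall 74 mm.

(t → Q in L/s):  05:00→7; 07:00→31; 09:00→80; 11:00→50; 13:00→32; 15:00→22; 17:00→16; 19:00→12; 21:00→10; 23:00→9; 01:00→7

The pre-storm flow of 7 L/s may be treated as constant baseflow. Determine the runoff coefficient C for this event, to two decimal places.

C ≈ 0.30

ΣQ_DR = 199.0 L/s; V = ΣQ_DR·Δt = 1.433 × 10^6 L.
Runoff depth d = V / A = 22.28 mm.
C = d / P = 22.28 / 74 = 0.30.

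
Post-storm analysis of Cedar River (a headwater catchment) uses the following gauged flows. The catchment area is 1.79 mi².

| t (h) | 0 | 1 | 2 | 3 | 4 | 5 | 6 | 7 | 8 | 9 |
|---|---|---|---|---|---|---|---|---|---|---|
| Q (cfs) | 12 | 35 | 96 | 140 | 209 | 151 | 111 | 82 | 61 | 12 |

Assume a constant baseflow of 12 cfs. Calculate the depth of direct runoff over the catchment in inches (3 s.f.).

d ≈ 0.683 in

Direct runoff: 0.0, 23.0, 84.0, 128.0, 197.0, 139.0, 99.0, 70.0, 49.0, 0.0 cfs; ΣQ_DR = 789.0 cfs.
V = ΣQ_DR · Δt = 789.0 × 3600 s = 2.840 × 10^6 ft³.
Over A = 1.79 mi², depth = V / A = 0.683 in.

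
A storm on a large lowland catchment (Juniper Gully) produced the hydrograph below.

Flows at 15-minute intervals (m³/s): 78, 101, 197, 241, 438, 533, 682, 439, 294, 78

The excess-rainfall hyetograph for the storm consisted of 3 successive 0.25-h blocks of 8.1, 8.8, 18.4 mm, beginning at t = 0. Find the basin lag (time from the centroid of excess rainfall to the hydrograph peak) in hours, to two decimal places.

t_L ≈ 1.05 h

Centroid of excess rainfall: t_c = Σ P_i·t̄_i / ΣP_i = 0.4479 h (block centres at 0.125, 0.375, 0.625 h).
Hydrograph peak occurs at t = 1.5 h, so basin lag t_L = 1.5 − 0.4479 = 1.05 h.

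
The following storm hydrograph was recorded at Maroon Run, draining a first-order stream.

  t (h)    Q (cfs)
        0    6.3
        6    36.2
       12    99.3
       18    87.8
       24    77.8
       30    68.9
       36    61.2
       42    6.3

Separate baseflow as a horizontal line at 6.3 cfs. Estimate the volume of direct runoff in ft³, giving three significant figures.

Direct-runoff ordinates (Q − Q_b): 0.0, 29.9, 93.0, 81.5, 71.5, 62.6, 54.9, 0.0 cfs.
ΣQ_DR = 393.4 cfs.
With Δt = 6 h = 21600 s, V = ΣQ_DR · Δt = 393.4 × 21600 = 8.50 × 10^6 ft³.

V ≈ 8.50 × 10^6 ft³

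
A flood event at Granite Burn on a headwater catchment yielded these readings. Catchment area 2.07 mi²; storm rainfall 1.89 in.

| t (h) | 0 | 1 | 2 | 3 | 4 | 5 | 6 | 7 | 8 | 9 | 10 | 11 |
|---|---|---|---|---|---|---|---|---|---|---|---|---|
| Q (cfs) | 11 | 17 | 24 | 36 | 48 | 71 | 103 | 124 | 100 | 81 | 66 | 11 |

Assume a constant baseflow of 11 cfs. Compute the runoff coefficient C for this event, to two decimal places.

C ≈ 0.22

ΣQ_DR = 560.0 cfs; V = ΣQ_DR·Δt = 2.016 × 10^6 ft³.
Runoff depth d = V / A = 0.4192 in.
C = d / P = 0.4192 / 1.89 = 0.22.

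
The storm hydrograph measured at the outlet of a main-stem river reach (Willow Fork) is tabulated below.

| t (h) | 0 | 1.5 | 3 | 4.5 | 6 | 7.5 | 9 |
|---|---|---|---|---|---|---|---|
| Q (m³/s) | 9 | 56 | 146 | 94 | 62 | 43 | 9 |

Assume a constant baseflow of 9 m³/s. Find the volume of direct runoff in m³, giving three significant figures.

V ≈ 1.92 × 10^6 m³

Direct-runoff ordinates (Q − Q_b): 0.0, 47.0, 137.0, 85.0, 53.0, 34.0, 0.0 m³/s.
ΣQ_DR = 356.0 m³/s.
With Δt = 1.5 h = 5400 s, V = ΣQ_DR · Δt = 356.0 × 5400 = 1.92 × 10^6 m³.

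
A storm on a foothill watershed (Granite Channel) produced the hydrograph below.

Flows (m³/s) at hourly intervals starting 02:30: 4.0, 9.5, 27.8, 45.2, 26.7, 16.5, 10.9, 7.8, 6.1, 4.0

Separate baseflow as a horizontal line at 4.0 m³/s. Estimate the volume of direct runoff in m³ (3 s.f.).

V ≈ 4.27 × 10^5 m³

Direct-runoff ordinates (Q − Q_b): 0.0, 5.5, 23.8, 41.2, 22.7, 12.5, 6.9, 3.8, 2.1, 0.0 m³/s.
ΣQ_DR = 118.5 m³/s.
With Δt = 1 h = 3600 s, V = ΣQ_DR · Δt = 118.5 × 3600 = 4.27 × 10^5 m³.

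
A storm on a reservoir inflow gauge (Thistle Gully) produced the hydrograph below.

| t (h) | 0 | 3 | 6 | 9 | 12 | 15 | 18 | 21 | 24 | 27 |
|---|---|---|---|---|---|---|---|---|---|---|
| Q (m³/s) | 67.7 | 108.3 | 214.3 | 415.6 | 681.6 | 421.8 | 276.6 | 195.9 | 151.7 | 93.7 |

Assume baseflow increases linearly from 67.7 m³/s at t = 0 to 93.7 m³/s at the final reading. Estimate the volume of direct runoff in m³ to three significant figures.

Direct-runoff ordinates (Q − Q_b): 0.00, 37.71, 140.82, 339.23, 602.34, 339.66, 191.57, 107.98, 60.89, 0.00 m³/s.
ΣQ_DR = 1820 m³/s.
With Δt = 3 h = 10800 s, V = ΣQ_DR · Δt = 1820 × 10800 = 1.97 × 10^7 m³.

V ≈ 1.97 × 10^7 m³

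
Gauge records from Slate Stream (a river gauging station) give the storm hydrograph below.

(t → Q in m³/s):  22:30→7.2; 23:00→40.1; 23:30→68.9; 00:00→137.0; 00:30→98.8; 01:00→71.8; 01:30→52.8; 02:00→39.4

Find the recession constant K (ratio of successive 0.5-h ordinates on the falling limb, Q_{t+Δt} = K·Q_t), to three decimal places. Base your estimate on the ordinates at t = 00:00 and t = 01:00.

Using the recession-limb readings at t = 00:00 and t = 01:00: Q falls from 137.0 to 71.8 m³/s over 2 intervals.
K = (Q₂/Q₁)^(1/2) = (71.8/137.0)^(1/2) = 0.724.

K ≈ 0.724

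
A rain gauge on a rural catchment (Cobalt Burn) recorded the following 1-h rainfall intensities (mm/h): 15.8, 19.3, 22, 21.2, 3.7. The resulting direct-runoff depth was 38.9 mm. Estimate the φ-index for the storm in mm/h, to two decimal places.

Only the 4 blocks with intensity above φ contribute runoff: 15.8, 19.3, 22, 21.2 mm/h.
Σ(I−φ)·Δt = d  ⇒  (15.8+19.3+22+21.2 − 4φ)·1 = 38.9
φ = (78.30 − 38.9/1) / 4 = 9.85 mm/h.

φ ≈ 9.85 mm/h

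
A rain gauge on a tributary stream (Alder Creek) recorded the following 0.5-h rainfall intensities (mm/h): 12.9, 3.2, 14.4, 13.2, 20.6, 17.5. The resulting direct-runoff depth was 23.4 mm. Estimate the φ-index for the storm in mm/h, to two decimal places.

φ ≈ 6.36 mm/h

Only the 5 blocks with intensity above φ contribute runoff: 12.9, 14.4, 13.2, 20.6, 17.5 mm/h.
Σ(I−φ)·Δt = d  ⇒  (12.9+14.4+13.2+20.6+17.5 − 5φ)·0.5 = 23.4
φ = (78.60 − 23.4/0.5) / 5 = 6.36 mm/h.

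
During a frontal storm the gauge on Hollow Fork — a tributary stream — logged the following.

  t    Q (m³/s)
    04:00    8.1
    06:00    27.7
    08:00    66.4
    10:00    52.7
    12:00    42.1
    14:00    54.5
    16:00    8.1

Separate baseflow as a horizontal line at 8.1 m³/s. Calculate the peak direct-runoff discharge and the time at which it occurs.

Subtracting baseflow gives direct-runoff ordinates: 0.0, 19.6, 58.3, 44.6, 34.0, 46.4, 0.0 m³/s.
The maximum is 58.3 m³/s, occurring at the reading for t = 08:00.

Q_p = 58.3 m³/s at t = 08:00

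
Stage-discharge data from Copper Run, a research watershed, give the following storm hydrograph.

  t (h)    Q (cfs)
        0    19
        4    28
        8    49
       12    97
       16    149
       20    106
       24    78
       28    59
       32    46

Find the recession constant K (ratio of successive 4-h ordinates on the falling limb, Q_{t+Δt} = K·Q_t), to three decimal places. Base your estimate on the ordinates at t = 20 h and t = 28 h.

Using the recession-limb readings at t = 20 h and t = 28 h: Q falls from 106 to 59 cfs over 2 intervals.
K = (Q₂/Q₁)^(1/2) = (59/106)^(1/2) = 0.746.

K ≈ 0.746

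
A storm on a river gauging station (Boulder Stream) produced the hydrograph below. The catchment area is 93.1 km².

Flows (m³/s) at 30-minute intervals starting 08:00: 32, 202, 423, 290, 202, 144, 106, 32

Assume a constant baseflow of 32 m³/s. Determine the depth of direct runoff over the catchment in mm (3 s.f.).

Direct runoff: 0.0, 170.0, 391.0, 258.0, 170.0, 112.0, 74.0, 0.0 m³/s; ΣQ_DR = 1175 m³/s.
V = ΣQ_DR · Δt = 1175 × 1800 s = 2.115 × 10^6 m³.
Over A = 93.1 km², depth = V / A = 22.7 mm.

d ≈ 22.7 mm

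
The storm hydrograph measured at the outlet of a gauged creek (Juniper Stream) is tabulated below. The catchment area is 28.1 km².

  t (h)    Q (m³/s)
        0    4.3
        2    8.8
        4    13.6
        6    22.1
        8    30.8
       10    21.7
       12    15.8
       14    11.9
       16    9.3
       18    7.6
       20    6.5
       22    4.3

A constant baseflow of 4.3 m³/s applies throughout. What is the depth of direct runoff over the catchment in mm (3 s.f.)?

d ≈ 26.9 mm

Direct runoff: 0.0, 4.5, 9.3, 17.8, 26.5, 17.4, 11.5, 7.6, 5.0, 3.3, 2.2, 0.0 m³/s; ΣQ_DR = 105.1 m³/s.
V = ΣQ_DR · Δt = 105.1 × 7200 s = 7.567 × 10^5 m³.
Over A = 28.1 km², depth = V / A = 26.9 mm.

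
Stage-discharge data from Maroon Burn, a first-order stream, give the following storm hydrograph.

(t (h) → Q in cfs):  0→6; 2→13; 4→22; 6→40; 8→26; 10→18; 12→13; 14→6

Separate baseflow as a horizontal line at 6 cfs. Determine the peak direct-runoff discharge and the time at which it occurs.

Q_p = 34.0 cfs at t = 6 h

Subtracting baseflow gives direct-runoff ordinates: 0.0, 7.0, 16.0, 34.0, 20.0, 12.0, 7.0, 0.0 cfs.
The maximum is 34.0 cfs, occurring at the reading for t = 6 h.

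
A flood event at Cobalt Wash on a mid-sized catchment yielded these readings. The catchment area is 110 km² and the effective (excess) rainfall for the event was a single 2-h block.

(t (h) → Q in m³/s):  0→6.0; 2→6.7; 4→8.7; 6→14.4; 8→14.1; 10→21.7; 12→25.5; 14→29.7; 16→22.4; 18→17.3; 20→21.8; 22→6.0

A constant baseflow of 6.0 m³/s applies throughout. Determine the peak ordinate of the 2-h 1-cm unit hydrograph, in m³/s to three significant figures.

U_p ≈ 29.6 m³/s

Direct runoff: 0.0, 0.7, 2.7, 8.4, 8.1, 15.7, 19.5, 23.7, 16.4, 11.3, 15.8, 0.0 m³/s; ΣQ_DR = 122.3 m³/s, peak = 23.7 m³/s.
Runoff depth d = ΣQ_DR·Δt / A = 122.3 × 7200 / (110 km²) = 8.005 mm.
The 1-cm UH is the DRH scaled by (10 mm)/d, so U_p = 23.7 × 10/8.005 = 29.6 m³/s.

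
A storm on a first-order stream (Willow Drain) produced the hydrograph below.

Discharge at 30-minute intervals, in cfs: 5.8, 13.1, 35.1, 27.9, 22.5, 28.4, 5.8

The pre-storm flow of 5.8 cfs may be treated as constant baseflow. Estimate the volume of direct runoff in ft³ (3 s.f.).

V ≈ 1.76 × 10^5 ft³

Direct-runoff ordinates (Q − Q_b): 0.0, 7.3, 29.3, 22.1, 16.7, 22.6, 0.0 cfs.
ΣQ_DR = 98.00 cfs.
With Δt = 0.5 h = 1800 s, V = ΣQ_DR · Δt = 98.00 × 1800 = 1.76 × 10^5 ft³.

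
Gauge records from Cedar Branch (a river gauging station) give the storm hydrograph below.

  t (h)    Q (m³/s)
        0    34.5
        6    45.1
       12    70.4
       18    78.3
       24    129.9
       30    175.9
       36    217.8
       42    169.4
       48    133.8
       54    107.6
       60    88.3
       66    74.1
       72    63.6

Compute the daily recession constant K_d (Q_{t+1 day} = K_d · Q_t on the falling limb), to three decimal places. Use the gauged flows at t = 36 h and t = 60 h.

Between t = 36 h and t = 60 h the flow falls from 217.8 to 88.3 m³/s over 4×6 h = 24 h.
Per-interval ratio K = (88.3/217.8)^(1/4) = 0.7980; K_d = K^(24/6) = 0.405.

K_d ≈ 0.405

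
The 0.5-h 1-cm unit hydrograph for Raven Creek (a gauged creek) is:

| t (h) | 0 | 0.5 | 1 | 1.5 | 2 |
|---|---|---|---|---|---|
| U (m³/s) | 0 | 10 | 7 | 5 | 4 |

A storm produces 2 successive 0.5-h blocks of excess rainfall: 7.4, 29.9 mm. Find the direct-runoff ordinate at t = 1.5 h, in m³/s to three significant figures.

By discrete convolution, Q_j = Σ (P_i / 10 mm) · U_{j−i}.
At t = 1.5 h (j=3): Q = (7.4/10)·5 + (29.9/10)·7 = 24.6 m³/s.

Q ≈ 24.6 m³/s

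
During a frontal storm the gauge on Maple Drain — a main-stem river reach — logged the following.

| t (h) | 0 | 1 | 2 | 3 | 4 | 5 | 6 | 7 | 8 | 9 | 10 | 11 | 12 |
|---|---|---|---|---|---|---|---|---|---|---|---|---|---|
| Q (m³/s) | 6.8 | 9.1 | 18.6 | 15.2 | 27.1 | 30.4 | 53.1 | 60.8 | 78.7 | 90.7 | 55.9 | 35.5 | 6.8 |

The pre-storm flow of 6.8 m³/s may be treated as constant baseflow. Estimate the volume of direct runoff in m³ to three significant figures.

V ≈ 1.44 × 10^6 m³

Direct-runoff ordinates (Q − Q_b): 0.0, 2.3, 11.8, 8.4, 20.3, 23.6, 46.3, 54.0, 71.9, 83.9, 49.1, 28.7, 0.0 m³/s.
ΣQ_DR = 400.3 m³/s.
With Δt = 1 h = 3600 s, V = ΣQ_DR · Δt = 400.3 × 3600 = 1.44 × 10^6 m³.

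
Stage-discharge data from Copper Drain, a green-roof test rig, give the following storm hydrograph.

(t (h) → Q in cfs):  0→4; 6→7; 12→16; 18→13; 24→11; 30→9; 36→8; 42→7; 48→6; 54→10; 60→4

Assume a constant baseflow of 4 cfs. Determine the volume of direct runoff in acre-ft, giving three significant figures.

Direct-runoff ordinates (Q − Q_b): 0.0, 3.0, 12.0, 9.0, 7.0, 5.0, 4.0, 3.0, 2.0, 6.0, 0.0 cfs.
ΣQ_DR = 51.00 cfs.
With Δt = 6 h = 21600 s, V = ΣQ_DR · Δt = 51.00 × 21600 = 1.10 × 10^6 ft³ = 25.3 acre-ft.

V ≈ 25.3 acre-ft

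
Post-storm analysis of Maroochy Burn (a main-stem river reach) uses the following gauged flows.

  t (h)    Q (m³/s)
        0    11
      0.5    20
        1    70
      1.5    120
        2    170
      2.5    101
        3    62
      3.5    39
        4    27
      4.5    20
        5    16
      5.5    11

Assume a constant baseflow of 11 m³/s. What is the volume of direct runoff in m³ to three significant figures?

V ≈ 9.63 × 10^5 m³

Direct-runoff ordinates (Q − Q_b): 0.0, 9.0, 59.0, 109.0, 159.0, 90.0, 51.0, 28.0, 16.0, 9.0, 5.0, 0.0 m³/s.
ΣQ_DR = 535.0 m³/s.
With Δt = 0.5 h = 1800 s, V = ΣQ_DR · Δt = 535.0 × 1800 = 9.63 × 10^5 m³.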